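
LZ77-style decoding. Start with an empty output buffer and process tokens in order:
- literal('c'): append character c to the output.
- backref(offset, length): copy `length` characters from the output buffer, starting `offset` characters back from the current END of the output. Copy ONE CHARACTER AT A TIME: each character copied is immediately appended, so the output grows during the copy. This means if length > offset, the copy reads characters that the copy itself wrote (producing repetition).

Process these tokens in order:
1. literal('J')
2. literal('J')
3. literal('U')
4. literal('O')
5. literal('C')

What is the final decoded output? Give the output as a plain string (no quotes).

Token 1: literal('J'). Output: "J"
Token 2: literal('J'). Output: "JJ"
Token 3: literal('U'). Output: "JJU"
Token 4: literal('O'). Output: "JJUO"
Token 5: literal('C'). Output: "JJUOC"

Answer: JJUOC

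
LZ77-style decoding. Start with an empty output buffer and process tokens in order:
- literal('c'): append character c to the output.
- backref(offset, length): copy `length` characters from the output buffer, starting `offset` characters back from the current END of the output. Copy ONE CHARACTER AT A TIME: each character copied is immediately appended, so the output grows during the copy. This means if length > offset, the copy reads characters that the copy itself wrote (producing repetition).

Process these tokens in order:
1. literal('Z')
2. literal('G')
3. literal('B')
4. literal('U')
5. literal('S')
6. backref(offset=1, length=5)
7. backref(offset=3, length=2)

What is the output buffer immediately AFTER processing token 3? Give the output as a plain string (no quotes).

Answer: ZGB

Derivation:
Token 1: literal('Z'). Output: "Z"
Token 2: literal('G'). Output: "ZG"
Token 3: literal('B'). Output: "ZGB"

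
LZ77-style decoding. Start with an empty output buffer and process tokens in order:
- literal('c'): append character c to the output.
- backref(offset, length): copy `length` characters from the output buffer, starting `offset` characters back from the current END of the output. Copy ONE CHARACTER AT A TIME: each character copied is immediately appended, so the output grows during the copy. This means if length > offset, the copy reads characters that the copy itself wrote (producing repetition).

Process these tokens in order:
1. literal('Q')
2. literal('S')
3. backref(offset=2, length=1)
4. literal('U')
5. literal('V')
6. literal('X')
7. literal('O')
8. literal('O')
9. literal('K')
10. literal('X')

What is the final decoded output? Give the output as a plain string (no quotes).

Token 1: literal('Q'). Output: "Q"
Token 2: literal('S'). Output: "QS"
Token 3: backref(off=2, len=1). Copied 'Q' from pos 0. Output: "QSQ"
Token 4: literal('U'). Output: "QSQU"
Token 5: literal('V'). Output: "QSQUV"
Token 6: literal('X'). Output: "QSQUVX"
Token 7: literal('O'). Output: "QSQUVXO"
Token 8: literal('O'). Output: "QSQUVXOO"
Token 9: literal('K'). Output: "QSQUVXOOK"
Token 10: literal('X'). Output: "QSQUVXOOKX"

Answer: QSQUVXOOKX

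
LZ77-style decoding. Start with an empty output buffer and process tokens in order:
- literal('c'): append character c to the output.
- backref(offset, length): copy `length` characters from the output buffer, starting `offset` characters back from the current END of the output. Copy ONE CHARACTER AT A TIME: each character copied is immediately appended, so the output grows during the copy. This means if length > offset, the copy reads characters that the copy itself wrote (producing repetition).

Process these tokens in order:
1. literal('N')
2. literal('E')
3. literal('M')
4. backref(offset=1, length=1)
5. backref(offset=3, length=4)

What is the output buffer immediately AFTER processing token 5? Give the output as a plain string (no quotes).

Answer: NEMMEMME

Derivation:
Token 1: literal('N'). Output: "N"
Token 2: literal('E'). Output: "NE"
Token 3: literal('M'). Output: "NEM"
Token 4: backref(off=1, len=1). Copied 'M' from pos 2. Output: "NEMM"
Token 5: backref(off=3, len=4) (overlapping!). Copied 'EMME' from pos 1. Output: "NEMMEMME"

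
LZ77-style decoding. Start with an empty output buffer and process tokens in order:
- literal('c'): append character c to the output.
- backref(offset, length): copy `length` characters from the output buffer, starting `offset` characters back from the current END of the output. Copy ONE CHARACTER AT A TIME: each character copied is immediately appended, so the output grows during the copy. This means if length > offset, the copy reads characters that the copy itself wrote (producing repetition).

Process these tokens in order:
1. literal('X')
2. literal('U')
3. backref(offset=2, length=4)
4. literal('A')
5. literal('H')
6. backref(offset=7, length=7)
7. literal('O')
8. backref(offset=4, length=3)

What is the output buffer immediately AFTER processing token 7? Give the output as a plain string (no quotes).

Token 1: literal('X'). Output: "X"
Token 2: literal('U'). Output: "XU"
Token 3: backref(off=2, len=4) (overlapping!). Copied 'XUXU' from pos 0. Output: "XUXUXU"
Token 4: literal('A'). Output: "XUXUXUA"
Token 5: literal('H'). Output: "XUXUXUAH"
Token 6: backref(off=7, len=7). Copied 'UXUXUAH' from pos 1. Output: "XUXUXUAHUXUXUAH"
Token 7: literal('O'). Output: "XUXUXUAHUXUXUAHO"

Answer: XUXUXUAHUXUXUAHO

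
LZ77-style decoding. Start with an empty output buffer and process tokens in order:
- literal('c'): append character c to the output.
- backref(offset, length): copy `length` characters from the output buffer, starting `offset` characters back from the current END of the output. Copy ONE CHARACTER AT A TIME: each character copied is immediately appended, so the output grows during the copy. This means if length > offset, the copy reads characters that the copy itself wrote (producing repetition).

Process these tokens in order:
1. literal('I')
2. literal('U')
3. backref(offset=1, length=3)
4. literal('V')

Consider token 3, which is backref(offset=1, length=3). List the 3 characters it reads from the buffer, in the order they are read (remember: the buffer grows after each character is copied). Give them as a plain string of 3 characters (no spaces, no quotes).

Token 1: literal('I'). Output: "I"
Token 2: literal('U'). Output: "IU"
Token 3: backref(off=1, len=3). Buffer before: "IU" (len 2)
  byte 1: read out[1]='U', append. Buffer now: "IUU"
  byte 2: read out[2]='U', append. Buffer now: "IUUU"
  byte 3: read out[3]='U', append. Buffer now: "IUUUU"

Answer: UUU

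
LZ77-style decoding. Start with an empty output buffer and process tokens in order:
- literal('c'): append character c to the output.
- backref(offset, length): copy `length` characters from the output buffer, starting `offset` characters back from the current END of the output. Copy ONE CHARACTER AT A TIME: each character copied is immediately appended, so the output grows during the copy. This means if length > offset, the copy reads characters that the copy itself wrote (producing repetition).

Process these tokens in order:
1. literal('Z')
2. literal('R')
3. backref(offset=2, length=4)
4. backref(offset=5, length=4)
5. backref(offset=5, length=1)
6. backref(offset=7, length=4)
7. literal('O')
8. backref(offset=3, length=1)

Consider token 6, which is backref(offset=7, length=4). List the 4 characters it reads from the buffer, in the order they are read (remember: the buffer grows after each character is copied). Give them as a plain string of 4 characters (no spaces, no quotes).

Answer: ZRRZ

Derivation:
Token 1: literal('Z'). Output: "Z"
Token 2: literal('R'). Output: "ZR"
Token 3: backref(off=2, len=4) (overlapping!). Copied 'ZRZR' from pos 0. Output: "ZRZRZR"
Token 4: backref(off=5, len=4). Copied 'RZRZ' from pos 1. Output: "ZRZRZRRZRZ"
Token 5: backref(off=5, len=1). Copied 'R' from pos 5. Output: "ZRZRZRRZRZR"
Token 6: backref(off=7, len=4). Buffer before: "ZRZRZRRZRZR" (len 11)
  byte 1: read out[4]='Z', append. Buffer now: "ZRZRZRRZRZRZ"
  byte 2: read out[5]='R', append. Buffer now: "ZRZRZRRZRZRZR"
  byte 3: read out[6]='R', append. Buffer now: "ZRZRZRRZRZRZRR"
  byte 4: read out[7]='Z', append. Buffer now: "ZRZRZRRZRZRZRRZ"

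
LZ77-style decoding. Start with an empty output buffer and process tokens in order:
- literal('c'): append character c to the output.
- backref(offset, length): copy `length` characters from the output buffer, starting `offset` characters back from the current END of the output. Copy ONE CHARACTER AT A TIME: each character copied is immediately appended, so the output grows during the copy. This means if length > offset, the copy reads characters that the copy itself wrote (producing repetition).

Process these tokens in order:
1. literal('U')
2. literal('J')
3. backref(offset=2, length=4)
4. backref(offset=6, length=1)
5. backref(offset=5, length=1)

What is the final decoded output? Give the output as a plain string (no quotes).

Answer: UJUJUJUU

Derivation:
Token 1: literal('U'). Output: "U"
Token 2: literal('J'). Output: "UJ"
Token 3: backref(off=2, len=4) (overlapping!). Copied 'UJUJ' from pos 0. Output: "UJUJUJ"
Token 4: backref(off=6, len=1). Copied 'U' from pos 0. Output: "UJUJUJU"
Token 5: backref(off=5, len=1). Copied 'U' from pos 2. Output: "UJUJUJUU"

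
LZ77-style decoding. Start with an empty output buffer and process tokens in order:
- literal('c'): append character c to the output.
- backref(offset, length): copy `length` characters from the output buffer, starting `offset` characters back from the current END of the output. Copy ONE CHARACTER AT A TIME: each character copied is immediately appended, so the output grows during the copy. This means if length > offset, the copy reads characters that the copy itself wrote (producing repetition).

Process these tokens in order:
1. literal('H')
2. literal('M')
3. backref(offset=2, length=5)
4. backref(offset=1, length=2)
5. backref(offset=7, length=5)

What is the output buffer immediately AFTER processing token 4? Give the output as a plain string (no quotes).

Answer: HMHMHMHHH

Derivation:
Token 1: literal('H'). Output: "H"
Token 2: literal('M'). Output: "HM"
Token 3: backref(off=2, len=5) (overlapping!). Copied 'HMHMH' from pos 0. Output: "HMHMHMH"
Token 4: backref(off=1, len=2) (overlapping!). Copied 'HH' from pos 6. Output: "HMHMHMHHH"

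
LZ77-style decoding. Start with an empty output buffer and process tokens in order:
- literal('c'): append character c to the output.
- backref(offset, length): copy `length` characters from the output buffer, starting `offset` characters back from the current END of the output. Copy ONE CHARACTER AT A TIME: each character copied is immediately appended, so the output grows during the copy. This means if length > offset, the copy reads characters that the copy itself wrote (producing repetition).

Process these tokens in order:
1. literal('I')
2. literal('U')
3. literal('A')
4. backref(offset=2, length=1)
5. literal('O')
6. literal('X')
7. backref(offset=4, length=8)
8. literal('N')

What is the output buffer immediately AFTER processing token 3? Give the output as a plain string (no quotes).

Answer: IUA

Derivation:
Token 1: literal('I'). Output: "I"
Token 2: literal('U'). Output: "IU"
Token 3: literal('A'). Output: "IUA"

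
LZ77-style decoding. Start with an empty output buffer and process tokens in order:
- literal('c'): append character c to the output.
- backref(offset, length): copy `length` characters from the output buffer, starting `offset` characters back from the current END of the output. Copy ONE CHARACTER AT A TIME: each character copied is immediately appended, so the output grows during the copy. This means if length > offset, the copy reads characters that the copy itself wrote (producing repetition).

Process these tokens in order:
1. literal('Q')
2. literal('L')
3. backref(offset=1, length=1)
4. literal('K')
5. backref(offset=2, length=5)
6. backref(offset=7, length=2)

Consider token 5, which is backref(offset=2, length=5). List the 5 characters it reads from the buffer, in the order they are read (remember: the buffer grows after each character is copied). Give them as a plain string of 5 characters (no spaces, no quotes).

Answer: LKLKL

Derivation:
Token 1: literal('Q'). Output: "Q"
Token 2: literal('L'). Output: "QL"
Token 3: backref(off=1, len=1). Copied 'L' from pos 1. Output: "QLL"
Token 4: literal('K'). Output: "QLLK"
Token 5: backref(off=2, len=5). Buffer before: "QLLK" (len 4)
  byte 1: read out[2]='L', append. Buffer now: "QLLKL"
  byte 2: read out[3]='K', append. Buffer now: "QLLKLK"
  byte 3: read out[4]='L', append. Buffer now: "QLLKLKL"
  byte 4: read out[5]='K', append. Buffer now: "QLLKLKLK"
  byte 5: read out[6]='L', append. Buffer now: "QLLKLKLKL"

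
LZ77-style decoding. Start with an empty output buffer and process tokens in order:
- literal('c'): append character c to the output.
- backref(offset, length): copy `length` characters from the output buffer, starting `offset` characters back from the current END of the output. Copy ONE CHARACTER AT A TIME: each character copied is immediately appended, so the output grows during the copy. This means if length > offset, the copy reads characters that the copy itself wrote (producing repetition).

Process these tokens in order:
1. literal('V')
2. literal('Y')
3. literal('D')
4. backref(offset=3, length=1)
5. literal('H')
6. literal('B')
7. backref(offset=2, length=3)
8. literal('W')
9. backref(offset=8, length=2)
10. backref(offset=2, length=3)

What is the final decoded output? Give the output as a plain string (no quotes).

Answer: VYDVHBHBHWDVDVD

Derivation:
Token 1: literal('V'). Output: "V"
Token 2: literal('Y'). Output: "VY"
Token 3: literal('D'). Output: "VYD"
Token 4: backref(off=3, len=1). Copied 'V' from pos 0. Output: "VYDV"
Token 5: literal('H'). Output: "VYDVH"
Token 6: literal('B'). Output: "VYDVHB"
Token 7: backref(off=2, len=3) (overlapping!). Copied 'HBH' from pos 4. Output: "VYDVHBHBH"
Token 8: literal('W'). Output: "VYDVHBHBHW"
Token 9: backref(off=8, len=2). Copied 'DV' from pos 2. Output: "VYDVHBHBHWDV"
Token 10: backref(off=2, len=3) (overlapping!). Copied 'DVD' from pos 10. Output: "VYDVHBHBHWDVDVD"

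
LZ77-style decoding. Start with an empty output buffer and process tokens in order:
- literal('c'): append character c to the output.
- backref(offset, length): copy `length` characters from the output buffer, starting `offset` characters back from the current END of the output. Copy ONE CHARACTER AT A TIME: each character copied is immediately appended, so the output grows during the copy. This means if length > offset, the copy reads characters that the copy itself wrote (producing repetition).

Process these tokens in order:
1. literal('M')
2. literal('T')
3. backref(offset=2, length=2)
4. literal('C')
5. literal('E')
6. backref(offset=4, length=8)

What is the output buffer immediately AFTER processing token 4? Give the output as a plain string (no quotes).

Answer: MTMTC

Derivation:
Token 1: literal('M'). Output: "M"
Token 2: literal('T'). Output: "MT"
Token 3: backref(off=2, len=2). Copied 'MT' from pos 0. Output: "MTMT"
Token 4: literal('C'). Output: "MTMTC"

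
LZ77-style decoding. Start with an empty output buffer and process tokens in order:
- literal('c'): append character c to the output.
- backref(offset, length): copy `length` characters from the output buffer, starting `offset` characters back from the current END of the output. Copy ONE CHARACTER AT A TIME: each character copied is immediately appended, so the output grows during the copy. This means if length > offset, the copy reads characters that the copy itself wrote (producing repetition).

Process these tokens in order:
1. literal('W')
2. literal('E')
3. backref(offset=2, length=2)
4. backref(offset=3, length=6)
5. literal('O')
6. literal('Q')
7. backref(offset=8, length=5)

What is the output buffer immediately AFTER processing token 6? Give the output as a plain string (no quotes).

Answer: WEWEEWEEWEOQ

Derivation:
Token 1: literal('W'). Output: "W"
Token 2: literal('E'). Output: "WE"
Token 3: backref(off=2, len=2). Copied 'WE' from pos 0. Output: "WEWE"
Token 4: backref(off=3, len=6) (overlapping!). Copied 'EWEEWE' from pos 1. Output: "WEWEEWEEWE"
Token 5: literal('O'). Output: "WEWEEWEEWEO"
Token 6: literal('Q'). Output: "WEWEEWEEWEOQ"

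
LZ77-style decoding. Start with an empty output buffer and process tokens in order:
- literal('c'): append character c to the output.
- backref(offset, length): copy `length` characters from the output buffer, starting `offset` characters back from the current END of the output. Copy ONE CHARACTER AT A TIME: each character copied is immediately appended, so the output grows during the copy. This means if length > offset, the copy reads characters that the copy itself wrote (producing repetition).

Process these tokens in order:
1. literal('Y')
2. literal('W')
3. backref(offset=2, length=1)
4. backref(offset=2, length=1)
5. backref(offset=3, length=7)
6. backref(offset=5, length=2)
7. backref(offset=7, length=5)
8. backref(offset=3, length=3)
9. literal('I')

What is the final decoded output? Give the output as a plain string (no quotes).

Token 1: literal('Y'). Output: "Y"
Token 2: literal('W'). Output: "YW"
Token 3: backref(off=2, len=1). Copied 'Y' from pos 0. Output: "YWY"
Token 4: backref(off=2, len=1). Copied 'W' from pos 1. Output: "YWYW"
Token 5: backref(off=3, len=7) (overlapping!). Copied 'WYWWYWW' from pos 1. Output: "YWYWWYWWYWW"
Token 6: backref(off=5, len=2). Copied 'WW' from pos 6. Output: "YWYWWYWWYWWWW"
Token 7: backref(off=7, len=5). Copied 'WWYWW' from pos 6. Output: "YWYWWYWWYWWWWWWYWW"
Token 8: backref(off=3, len=3). Copied 'YWW' from pos 15. Output: "YWYWWYWWYWWWWWWYWWYWW"
Token 9: literal('I'). Output: "YWYWWYWWYWWWWWWYWWYWWI"

Answer: YWYWWYWWYWWWWWWYWWYWWI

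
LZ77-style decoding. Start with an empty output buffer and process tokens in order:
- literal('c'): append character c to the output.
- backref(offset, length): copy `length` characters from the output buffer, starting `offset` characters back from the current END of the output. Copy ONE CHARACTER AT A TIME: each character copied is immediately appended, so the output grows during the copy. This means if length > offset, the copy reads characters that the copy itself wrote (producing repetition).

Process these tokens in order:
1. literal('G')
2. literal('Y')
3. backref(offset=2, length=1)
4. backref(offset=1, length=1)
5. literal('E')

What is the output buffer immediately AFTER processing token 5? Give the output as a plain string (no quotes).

Answer: GYGGE

Derivation:
Token 1: literal('G'). Output: "G"
Token 2: literal('Y'). Output: "GY"
Token 3: backref(off=2, len=1). Copied 'G' from pos 0. Output: "GYG"
Token 4: backref(off=1, len=1). Copied 'G' from pos 2. Output: "GYGG"
Token 5: literal('E'). Output: "GYGGE"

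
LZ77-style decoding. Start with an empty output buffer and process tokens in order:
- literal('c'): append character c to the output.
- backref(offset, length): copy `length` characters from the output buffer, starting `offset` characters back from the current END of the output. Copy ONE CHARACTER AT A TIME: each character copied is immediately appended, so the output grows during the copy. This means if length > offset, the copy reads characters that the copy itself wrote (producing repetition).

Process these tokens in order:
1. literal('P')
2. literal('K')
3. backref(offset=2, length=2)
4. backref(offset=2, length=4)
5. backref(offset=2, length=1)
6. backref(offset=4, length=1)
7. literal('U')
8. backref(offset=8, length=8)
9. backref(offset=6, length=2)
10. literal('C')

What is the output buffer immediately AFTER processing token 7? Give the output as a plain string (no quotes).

Answer: PKPKPKPKPKU

Derivation:
Token 1: literal('P'). Output: "P"
Token 2: literal('K'). Output: "PK"
Token 3: backref(off=2, len=2). Copied 'PK' from pos 0. Output: "PKPK"
Token 4: backref(off=2, len=4) (overlapping!). Copied 'PKPK' from pos 2. Output: "PKPKPKPK"
Token 5: backref(off=2, len=1). Copied 'P' from pos 6. Output: "PKPKPKPKP"
Token 6: backref(off=4, len=1). Copied 'K' from pos 5. Output: "PKPKPKPKPK"
Token 7: literal('U'). Output: "PKPKPKPKPKU"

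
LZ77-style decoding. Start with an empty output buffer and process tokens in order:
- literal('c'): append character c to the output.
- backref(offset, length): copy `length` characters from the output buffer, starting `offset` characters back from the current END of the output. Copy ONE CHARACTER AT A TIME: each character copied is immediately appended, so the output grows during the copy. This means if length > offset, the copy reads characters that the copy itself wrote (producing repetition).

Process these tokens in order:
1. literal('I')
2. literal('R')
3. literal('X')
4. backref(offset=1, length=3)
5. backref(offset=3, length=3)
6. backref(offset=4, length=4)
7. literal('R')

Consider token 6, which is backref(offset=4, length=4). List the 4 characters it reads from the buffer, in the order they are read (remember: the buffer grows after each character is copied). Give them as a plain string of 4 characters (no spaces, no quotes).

Token 1: literal('I'). Output: "I"
Token 2: literal('R'). Output: "IR"
Token 3: literal('X'). Output: "IRX"
Token 4: backref(off=1, len=3) (overlapping!). Copied 'XXX' from pos 2. Output: "IRXXXX"
Token 5: backref(off=3, len=3). Copied 'XXX' from pos 3. Output: "IRXXXXXXX"
Token 6: backref(off=4, len=4). Buffer before: "IRXXXXXXX" (len 9)
  byte 1: read out[5]='X', append. Buffer now: "IRXXXXXXXX"
  byte 2: read out[6]='X', append. Buffer now: "IRXXXXXXXXX"
  byte 3: read out[7]='X', append. Buffer now: "IRXXXXXXXXXX"
  byte 4: read out[8]='X', append. Buffer now: "IRXXXXXXXXXXX"

Answer: XXXX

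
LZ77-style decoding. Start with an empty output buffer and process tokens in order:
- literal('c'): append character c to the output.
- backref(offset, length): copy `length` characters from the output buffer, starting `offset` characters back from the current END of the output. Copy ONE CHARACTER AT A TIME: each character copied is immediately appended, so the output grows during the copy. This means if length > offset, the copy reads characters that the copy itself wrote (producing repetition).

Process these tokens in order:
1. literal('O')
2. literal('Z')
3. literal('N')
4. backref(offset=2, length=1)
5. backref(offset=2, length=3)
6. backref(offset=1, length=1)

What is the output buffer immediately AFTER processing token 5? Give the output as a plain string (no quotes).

Token 1: literal('O'). Output: "O"
Token 2: literal('Z'). Output: "OZ"
Token 3: literal('N'). Output: "OZN"
Token 4: backref(off=2, len=1). Copied 'Z' from pos 1. Output: "OZNZ"
Token 5: backref(off=2, len=3) (overlapping!). Copied 'NZN' from pos 2. Output: "OZNZNZN"

Answer: OZNZNZN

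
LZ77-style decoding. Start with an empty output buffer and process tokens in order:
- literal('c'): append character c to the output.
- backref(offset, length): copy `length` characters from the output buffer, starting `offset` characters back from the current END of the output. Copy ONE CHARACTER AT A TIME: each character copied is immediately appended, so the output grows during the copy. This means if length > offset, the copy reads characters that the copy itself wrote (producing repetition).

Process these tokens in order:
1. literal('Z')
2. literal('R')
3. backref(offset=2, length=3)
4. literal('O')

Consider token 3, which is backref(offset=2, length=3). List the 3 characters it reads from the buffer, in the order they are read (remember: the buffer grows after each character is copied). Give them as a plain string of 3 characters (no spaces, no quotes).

Token 1: literal('Z'). Output: "Z"
Token 2: literal('R'). Output: "ZR"
Token 3: backref(off=2, len=3). Buffer before: "ZR" (len 2)
  byte 1: read out[0]='Z', append. Buffer now: "ZRZ"
  byte 2: read out[1]='R', append. Buffer now: "ZRZR"
  byte 3: read out[2]='Z', append. Buffer now: "ZRZRZ"

Answer: ZRZ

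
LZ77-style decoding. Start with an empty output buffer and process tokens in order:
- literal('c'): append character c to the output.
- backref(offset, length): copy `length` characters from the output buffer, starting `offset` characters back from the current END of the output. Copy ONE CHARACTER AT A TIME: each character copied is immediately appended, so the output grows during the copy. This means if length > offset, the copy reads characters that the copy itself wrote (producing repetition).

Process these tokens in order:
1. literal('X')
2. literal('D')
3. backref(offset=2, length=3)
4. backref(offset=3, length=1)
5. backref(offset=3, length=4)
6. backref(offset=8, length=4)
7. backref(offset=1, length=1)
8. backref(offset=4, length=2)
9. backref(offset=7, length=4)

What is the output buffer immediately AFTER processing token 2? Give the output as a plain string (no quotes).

Token 1: literal('X'). Output: "X"
Token 2: literal('D'). Output: "XD"

Answer: XD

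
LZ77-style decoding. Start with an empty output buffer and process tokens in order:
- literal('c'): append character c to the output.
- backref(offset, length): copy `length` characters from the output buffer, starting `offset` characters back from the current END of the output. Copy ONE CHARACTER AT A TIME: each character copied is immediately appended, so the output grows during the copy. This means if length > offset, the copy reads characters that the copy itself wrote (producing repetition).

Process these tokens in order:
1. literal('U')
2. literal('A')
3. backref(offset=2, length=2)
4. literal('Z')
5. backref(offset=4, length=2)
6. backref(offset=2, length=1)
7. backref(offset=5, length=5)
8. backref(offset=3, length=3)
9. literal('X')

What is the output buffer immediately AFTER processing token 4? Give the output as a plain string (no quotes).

Answer: UAUAZ

Derivation:
Token 1: literal('U'). Output: "U"
Token 2: literal('A'). Output: "UA"
Token 3: backref(off=2, len=2). Copied 'UA' from pos 0. Output: "UAUA"
Token 4: literal('Z'). Output: "UAUAZ"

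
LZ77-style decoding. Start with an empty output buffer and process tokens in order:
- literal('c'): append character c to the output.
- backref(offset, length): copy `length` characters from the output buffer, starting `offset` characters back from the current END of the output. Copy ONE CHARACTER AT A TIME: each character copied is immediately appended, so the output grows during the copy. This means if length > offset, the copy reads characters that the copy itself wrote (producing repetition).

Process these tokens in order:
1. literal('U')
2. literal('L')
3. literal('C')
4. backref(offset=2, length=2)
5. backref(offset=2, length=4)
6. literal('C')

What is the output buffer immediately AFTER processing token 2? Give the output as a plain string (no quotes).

Answer: UL

Derivation:
Token 1: literal('U'). Output: "U"
Token 2: literal('L'). Output: "UL"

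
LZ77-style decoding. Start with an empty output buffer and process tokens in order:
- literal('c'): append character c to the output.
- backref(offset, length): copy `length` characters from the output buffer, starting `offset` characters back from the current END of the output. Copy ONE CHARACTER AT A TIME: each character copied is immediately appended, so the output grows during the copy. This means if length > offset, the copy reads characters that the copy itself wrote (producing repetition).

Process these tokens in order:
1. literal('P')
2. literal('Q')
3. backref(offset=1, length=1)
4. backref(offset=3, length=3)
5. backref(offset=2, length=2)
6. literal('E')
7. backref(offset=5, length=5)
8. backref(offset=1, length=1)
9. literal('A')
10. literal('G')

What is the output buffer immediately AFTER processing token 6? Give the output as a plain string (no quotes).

Answer: PQQPQQQQE

Derivation:
Token 1: literal('P'). Output: "P"
Token 2: literal('Q'). Output: "PQ"
Token 3: backref(off=1, len=1). Copied 'Q' from pos 1. Output: "PQQ"
Token 4: backref(off=3, len=3). Copied 'PQQ' from pos 0. Output: "PQQPQQ"
Token 5: backref(off=2, len=2). Copied 'QQ' from pos 4. Output: "PQQPQQQQ"
Token 6: literal('E'). Output: "PQQPQQQQE"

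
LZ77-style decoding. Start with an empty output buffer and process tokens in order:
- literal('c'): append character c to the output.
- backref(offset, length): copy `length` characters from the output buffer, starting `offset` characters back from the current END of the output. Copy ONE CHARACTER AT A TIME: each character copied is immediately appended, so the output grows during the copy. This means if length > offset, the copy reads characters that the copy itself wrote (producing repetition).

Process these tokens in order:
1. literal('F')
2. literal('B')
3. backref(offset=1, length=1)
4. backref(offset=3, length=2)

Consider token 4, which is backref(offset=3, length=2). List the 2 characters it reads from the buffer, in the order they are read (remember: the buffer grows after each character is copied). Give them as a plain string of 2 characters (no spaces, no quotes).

Answer: FB

Derivation:
Token 1: literal('F'). Output: "F"
Token 2: literal('B'). Output: "FB"
Token 3: backref(off=1, len=1). Copied 'B' from pos 1. Output: "FBB"
Token 4: backref(off=3, len=2). Buffer before: "FBB" (len 3)
  byte 1: read out[0]='F', append. Buffer now: "FBBF"
  byte 2: read out[1]='B', append. Buffer now: "FBBFB"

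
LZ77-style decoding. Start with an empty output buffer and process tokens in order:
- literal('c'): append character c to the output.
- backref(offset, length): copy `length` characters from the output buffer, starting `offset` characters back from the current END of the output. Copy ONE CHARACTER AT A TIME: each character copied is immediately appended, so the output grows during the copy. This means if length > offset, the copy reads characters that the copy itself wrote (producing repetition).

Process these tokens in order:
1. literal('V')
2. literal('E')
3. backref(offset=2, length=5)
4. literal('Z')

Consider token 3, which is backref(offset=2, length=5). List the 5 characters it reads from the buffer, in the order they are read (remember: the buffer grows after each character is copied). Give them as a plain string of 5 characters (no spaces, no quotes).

Token 1: literal('V'). Output: "V"
Token 2: literal('E'). Output: "VE"
Token 3: backref(off=2, len=5). Buffer before: "VE" (len 2)
  byte 1: read out[0]='V', append. Buffer now: "VEV"
  byte 2: read out[1]='E', append. Buffer now: "VEVE"
  byte 3: read out[2]='V', append. Buffer now: "VEVEV"
  byte 4: read out[3]='E', append. Buffer now: "VEVEVE"
  byte 5: read out[4]='V', append. Buffer now: "VEVEVEV"

Answer: VEVEV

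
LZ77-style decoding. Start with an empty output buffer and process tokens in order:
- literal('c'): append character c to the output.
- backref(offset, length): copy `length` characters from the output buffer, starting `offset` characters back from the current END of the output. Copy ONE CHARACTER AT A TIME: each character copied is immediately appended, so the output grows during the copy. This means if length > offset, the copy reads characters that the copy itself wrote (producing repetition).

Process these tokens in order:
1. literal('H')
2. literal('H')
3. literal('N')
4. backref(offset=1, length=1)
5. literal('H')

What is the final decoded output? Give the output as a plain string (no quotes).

Answer: HHNNH

Derivation:
Token 1: literal('H'). Output: "H"
Token 2: literal('H'). Output: "HH"
Token 3: literal('N'). Output: "HHN"
Token 4: backref(off=1, len=1). Copied 'N' from pos 2. Output: "HHNN"
Token 5: literal('H'). Output: "HHNNH"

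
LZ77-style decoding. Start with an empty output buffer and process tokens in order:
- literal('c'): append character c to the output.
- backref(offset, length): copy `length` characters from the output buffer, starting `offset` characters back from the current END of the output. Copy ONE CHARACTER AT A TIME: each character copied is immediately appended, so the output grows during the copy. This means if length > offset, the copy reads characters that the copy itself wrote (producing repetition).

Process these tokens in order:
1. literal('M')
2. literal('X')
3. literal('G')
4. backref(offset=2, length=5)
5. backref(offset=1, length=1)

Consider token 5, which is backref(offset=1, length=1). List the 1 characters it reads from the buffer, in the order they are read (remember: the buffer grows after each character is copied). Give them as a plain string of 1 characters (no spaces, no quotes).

Token 1: literal('M'). Output: "M"
Token 2: literal('X'). Output: "MX"
Token 3: literal('G'). Output: "MXG"
Token 4: backref(off=2, len=5) (overlapping!). Copied 'XGXGX' from pos 1. Output: "MXGXGXGX"
Token 5: backref(off=1, len=1). Buffer before: "MXGXGXGX" (len 8)
  byte 1: read out[7]='X', append. Buffer now: "MXGXGXGXX"

Answer: X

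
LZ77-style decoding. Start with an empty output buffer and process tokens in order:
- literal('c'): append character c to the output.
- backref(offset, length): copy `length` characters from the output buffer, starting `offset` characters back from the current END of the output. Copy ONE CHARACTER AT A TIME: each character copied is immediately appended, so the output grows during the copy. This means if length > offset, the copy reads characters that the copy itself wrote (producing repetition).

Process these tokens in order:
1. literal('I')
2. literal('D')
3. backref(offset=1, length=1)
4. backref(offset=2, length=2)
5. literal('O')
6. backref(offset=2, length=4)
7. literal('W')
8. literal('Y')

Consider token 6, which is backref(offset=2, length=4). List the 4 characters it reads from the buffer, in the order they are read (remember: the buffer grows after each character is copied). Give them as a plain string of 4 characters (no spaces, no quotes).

Token 1: literal('I'). Output: "I"
Token 2: literal('D'). Output: "ID"
Token 3: backref(off=1, len=1). Copied 'D' from pos 1. Output: "IDD"
Token 4: backref(off=2, len=2). Copied 'DD' from pos 1. Output: "IDDDD"
Token 5: literal('O'). Output: "IDDDDO"
Token 6: backref(off=2, len=4). Buffer before: "IDDDDO" (len 6)
  byte 1: read out[4]='D', append. Buffer now: "IDDDDOD"
  byte 2: read out[5]='O', append. Buffer now: "IDDDDODO"
  byte 3: read out[6]='D', append. Buffer now: "IDDDDODOD"
  byte 4: read out[7]='O', append. Buffer now: "IDDDDODODO"

Answer: DODO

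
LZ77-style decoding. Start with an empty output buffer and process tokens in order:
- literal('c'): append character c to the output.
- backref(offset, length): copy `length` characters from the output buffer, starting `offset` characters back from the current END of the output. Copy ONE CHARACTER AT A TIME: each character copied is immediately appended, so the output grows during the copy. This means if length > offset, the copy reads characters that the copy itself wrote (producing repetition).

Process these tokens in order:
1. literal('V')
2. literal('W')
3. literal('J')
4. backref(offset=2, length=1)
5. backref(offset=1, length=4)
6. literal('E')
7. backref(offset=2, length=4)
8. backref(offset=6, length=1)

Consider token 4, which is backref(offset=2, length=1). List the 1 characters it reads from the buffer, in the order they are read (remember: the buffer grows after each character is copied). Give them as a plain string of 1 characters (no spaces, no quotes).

Answer: W

Derivation:
Token 1: literal('V'). Output: "V"
Token 2: literal('W'). Output: "VW"
Token 3: literal('J'). Output: "VWJ"
Token 4: backref(off=2, len=1). Buffer before: "VWJ" (len 3)
  byte 1: read out[1]='W', append. Buffer now: "VWJW"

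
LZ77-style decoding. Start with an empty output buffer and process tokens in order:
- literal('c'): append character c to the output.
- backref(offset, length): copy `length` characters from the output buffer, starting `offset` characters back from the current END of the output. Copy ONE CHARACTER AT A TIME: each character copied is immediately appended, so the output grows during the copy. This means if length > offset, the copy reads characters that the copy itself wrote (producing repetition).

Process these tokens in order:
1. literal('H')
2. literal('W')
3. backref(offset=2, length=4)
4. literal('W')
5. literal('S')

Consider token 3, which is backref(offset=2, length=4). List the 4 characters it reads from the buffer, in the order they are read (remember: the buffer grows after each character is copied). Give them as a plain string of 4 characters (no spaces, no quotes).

Answer: HWHW

Derivation:
Token 1: literal('H'). Output: "H"
Token 2: literal('W'). Output: "HW"
Token 3: backref(off=2, len=4). Buffer before: "HW" (len 2)
  byte 1: read out[0]='H', append. Buffer now: "HWH"
  byte 2: read out[1]='W', append. Buffer now: "HWHW"
  byte 3: read out[2]='H', append. Buffer now: "HWHWH"
  byte 4: read out[3]='W', append. Buffer now: "HWHWHW"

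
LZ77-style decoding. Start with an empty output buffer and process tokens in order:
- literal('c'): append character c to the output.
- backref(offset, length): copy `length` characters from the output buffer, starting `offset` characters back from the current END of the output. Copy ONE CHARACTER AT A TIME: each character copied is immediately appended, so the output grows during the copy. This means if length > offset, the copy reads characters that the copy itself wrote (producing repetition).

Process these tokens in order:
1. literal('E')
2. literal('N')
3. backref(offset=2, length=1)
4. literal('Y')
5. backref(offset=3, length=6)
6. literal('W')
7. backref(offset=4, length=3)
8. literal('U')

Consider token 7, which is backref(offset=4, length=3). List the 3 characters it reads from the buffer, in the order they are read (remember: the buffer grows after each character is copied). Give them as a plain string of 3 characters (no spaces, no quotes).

Answer: NEY

Derivation:
Token 1: literal('E'). Output: "E"
Token 2: literal('N'). Output: "EN"
Token 3: backref(off=2, len=1). Copied 'E' from pos 0. Output: "ENE"
Token 4: literal('Y'). Output: "ENEY"
Token 5: backref(off=3, len=6) (overlapping!). Copied 'NEYNEY' from pos 1. Output: "ENEYNEYNEY"
Token 6: literal('W'). Output: "ENEYNEYNEYW"
Token 7: backref(off=4, len=3). Buffer before: "ENEYNEYNEYW" (len 11)
  byte 1: read out[7]='N', append. Buffer now: "ENEYNEYNEYWN"
  byte 2: read out[8]='E', append. Buffer now: "ENEYNEYNEYWNE"
  byte 3: read out[9]='Y', append. Buffer now: "ENEYNEYNEYWNEY"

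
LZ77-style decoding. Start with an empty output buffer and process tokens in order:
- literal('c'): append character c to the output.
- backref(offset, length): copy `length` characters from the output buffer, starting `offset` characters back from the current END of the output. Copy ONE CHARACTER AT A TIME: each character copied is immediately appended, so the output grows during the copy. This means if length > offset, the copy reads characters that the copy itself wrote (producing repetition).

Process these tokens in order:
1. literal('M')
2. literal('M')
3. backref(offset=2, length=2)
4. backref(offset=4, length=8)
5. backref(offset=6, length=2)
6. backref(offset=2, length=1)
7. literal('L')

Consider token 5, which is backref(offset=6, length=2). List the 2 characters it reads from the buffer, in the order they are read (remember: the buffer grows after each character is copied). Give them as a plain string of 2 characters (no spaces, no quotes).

Answer: MM

Derivation:
Token 1: literal('M'). Output: "M"
Token 2: literal('M'). Output: "MM"
Token 3: backref(off=2, len=2). Copied 'MM' from pos 0. Output: "MMMM"
Token 4: backref(off=4, len=8) (overlapping!). Copied 'MMMMMMMM' from pos 0. Output: "MMMMMMMMMMMM"
Token 5: backref(off=6, len=2). Buffer before: "MMMMMMMMMMMM" (len 12)
  byte 1: read out[6]='M', append. Buffer now: "MMMMMMMMMMMMM"
  byte 2: read out[7]='M', append. Buffer now: "MMMMMMMMMMMMMM"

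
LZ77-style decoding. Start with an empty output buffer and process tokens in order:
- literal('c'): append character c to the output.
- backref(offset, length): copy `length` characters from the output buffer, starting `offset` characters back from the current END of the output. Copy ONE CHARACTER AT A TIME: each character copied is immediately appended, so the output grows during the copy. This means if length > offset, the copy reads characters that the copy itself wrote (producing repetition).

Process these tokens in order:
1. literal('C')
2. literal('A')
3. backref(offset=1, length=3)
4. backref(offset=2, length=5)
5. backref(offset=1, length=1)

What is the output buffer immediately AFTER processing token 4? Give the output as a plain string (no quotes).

Token 1: literal('C'). Output: "C"
Token 2: literal('A'). Output: "CA"
Token 3: backref(off=1, len=3) (overlapping!). Copied 'AAA' from pos 1. Output: "CAAAA"
Token 4: backref(off=2, len=5) (overlapping!). Copied 'AAAAA' from pos 3. Output: "CAAAAAAAAA"

Answer: CAAAAAAAAA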